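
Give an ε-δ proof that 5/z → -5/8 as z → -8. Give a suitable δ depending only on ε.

Let ε > 0 be given. We seek δ > 0 such that 0 < |z + 8| < δ implies |5/z + 5/8| < ε.
|5/z + 5/8| = 5·|-8 − z|/(8·|z|) = 5|z + 8|/(8|z|).
Restrict δ ≤ 4. Then |z + 8| < 4 gives |z| > 4, so 8|z| > 32.
Then |5/z + 5/8| < 5|z + 8|/32, which is < ε when |z + 8| < (32/5)ε.
Take δ = min(4, (32/5)ε). Then 0 < |z + 8| < δ gives both |z + 8| < 4 and |z + 8| < (32/5)ε, so |5/z + 5/8| < ε.

δ = min(4, (32/5)ε)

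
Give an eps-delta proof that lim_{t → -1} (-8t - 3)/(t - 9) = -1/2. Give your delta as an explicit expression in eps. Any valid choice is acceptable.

delta = min(5, (2/3)eps)

Suppose eps > 0. We want delta > 0 with 0 < |t + 1| < delta ⇒ |(-8t - 3)/(t - 9) + 1/2| < eps.
Combining over a common denominator, (-8t - 3)/(t - 9) + 1/2 = [(-8t - 3)·(-10) − 5·(t - 9)] / [(-10)·(t - 9)] = 75(t + 1) / ((-10)(t - 9)).
So |(-8t - 3)/(t - 9) + 1/2| = 75|t + 1| / (10·|t − 9|).
Restrict delta ≤ 5. Then |t + 1| < 5 gives |t − 9| = |(t + 1) + (-10)| ≥ 10 − 5 = 5.
Hence |(-8t - 3)/(t - 9) + 1/2| < 75|t + 1|/(10·5) = (3/2)|t + 1|, which is < eps once |t + 1| < (2/3)eps.
Take delta = min(5, (2/3)eps). Then 0 < |t + 1| < delta forces both bounds, so |(-8t - 3)/(t - 9) + 1/2| < eps.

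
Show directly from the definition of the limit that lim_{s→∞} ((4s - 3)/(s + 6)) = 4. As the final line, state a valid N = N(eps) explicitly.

N = 27/eps

Let eps > 0. We seek N > 0 such that s > N implies |(4s - 3)/(s + 6) − 4| < eps.
(4s - 3)/(s + 6) − 4 = ((4s - 3) − 4(s + 6)) / ((s + 6)) = -27/((s + 6)).
For s > 0 we have s + 6 > s, so |(4s - 3)/(s + 6) − 4| = 27/((s + 6)) < 27/(s) = 27/s.
Thus |(4s - 3)/(s + 6) − 4| < eps whenever s > 27/eps.
Take N = 27/eps. If s > N then |(4s - 3)/(s + 6) − 4| < 27/s < eps.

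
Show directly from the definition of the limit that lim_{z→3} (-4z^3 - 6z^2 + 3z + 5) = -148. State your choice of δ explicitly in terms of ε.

δ = min(1, ε/187)

Suppose ε > 0. We want δ > 0 such that 0 < |z − 3| < δ implies |(-4z^3 - 6z^2 + 3z + 5) + 148| < ε.
(-4z^3 - 6z^2 + 3z + 5) + 148 = -4z^3 - 6z^2 + 3z + 153 = (z − 3)(-4z^2 - 18z - 51).
So |(-4z^3 - 6z^2 + 3z + 5) + 148| = |z − 3|·|-4z^2 - 18z - 51|.
Require δ ≤ 1. Then |z − 3| < 1 gives |z| < 4, and by the triangle inequality |-4z^2 - 18z - 51| ≤ 4·4^2 + 18·4 + 51 = 187.
Hence |(-4z^3 - 6z^2 + 3z + 5) + 148| ≤ 187|z − 3| < ε provided |z − 3| < ε/187.
Choosing δ = min(1, ε/187) ensures both conditions, hence |(-4z^3 - 6z^2 + 3z + 5) + 148| < ε.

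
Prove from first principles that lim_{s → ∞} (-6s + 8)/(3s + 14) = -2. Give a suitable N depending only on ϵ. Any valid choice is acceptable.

N = 12/ϵ

Suppose ϵ > 0. We seek N > 0 such that s > N implies |(-6s + 8)/(3s + 14) + 2| < ϵ.
(-6s + 8)/(3s + 14) + 2 = (3(-6s + 8) − (-6)(3s + 14)) / (3(3s + 14)) = 108/(3(3s + 14)).
For s > 0 we have 3s + 14 > 3s, so |(-6s + 8)/(3s + 14) + 2| = 108/(3(3s + 14)) < 108/(3·3s) = 12/s.
Thus |(-6s + 8)/(3s + 14) + 2| < ϵ whenever s > 12/ϵ.
Take N = 12/ϵ. If s > N then |(-6s + 8)/(3s + 14) + 2| < 12/s < ϵ.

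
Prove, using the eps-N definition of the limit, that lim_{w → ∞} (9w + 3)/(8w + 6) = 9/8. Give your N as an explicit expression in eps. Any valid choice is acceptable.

Let eps > 0. We seek N > 0 such that w > N implies |(9w + 3)/(8w + 6) − (9/8)| < eps.
(9w + 3)/(8w + 6) − (9/8) = (8(9w + 3) − 9(8w + 6)) / (8(8w + 6)) = -30/(8(8w + 6)).
For w > 0 we have 8w + 6 > 8w, so |(9w + 3)/(8w + 6) − (9/8)| = 30/(8(8w + 6)) < 30/(8·8w) = (15/32)/w.
Thus |(9w + 3)/(8w + 6) − (9/8)| < eps whenever w > (15/32)/eps.
Take N = (15/32)/eps. If w > N then |(9w + 3)/(8w + 6) − (9/8)| < (15/32)/w < eps.

N = (15/32)/eps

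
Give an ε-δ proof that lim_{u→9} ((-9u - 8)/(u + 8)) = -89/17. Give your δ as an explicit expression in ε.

Let ε > 0 be given. We want δ > 0 with 0 < |u − 9| < δ ⇒ |(-9u - 8)/(u + 8) + 89/17| < ε.
Combining over a common denominator, (-9u - 8)/(u + 8) + 89/17 = [(-9u - 8)·17 − (-89)·(u + 8)] / [17·(u + 8)] = -64(u − 9) / (17(u + 8)).
So |(-9u - 8)/(u + 8) + 89/17| = 64|u − 9| / (17·|u + 8|).
Require δ ≤ 17/2, so |u + 8| ≥ |17| − |u − 9| > 17 − 17/2 = 17/2.
Hence |(-9u - 8)/(u + 8) + 89/17| < 64|u − 9|/(17·(17/2)) = (128/289)|u − 9|, which is < ε once |u − 9| < (289/128)ε.
Take δ = min(17/2, (289/128)ε). Then 0 < |u − 9| < δ forces both bounds, so |(-9u - 8)/(u + 8) + 89/17| < ε.

δ = min(17/2, (289/128)ε)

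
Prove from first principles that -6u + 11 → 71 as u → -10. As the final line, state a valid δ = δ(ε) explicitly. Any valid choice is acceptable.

δ = ε/6

Let ε > 0. We need δ > 0 so that 0 < |u + 10| < δ implies |(-6u + 11) − 71| < ε.
Since (-6u + 11) − 71 = -6(u + 10), we have |(-6u + 11) − 71| = 6|u + 10|.
So 6|u + 10| < ε exactly when |u + 10| < ε/6.
Choosing δ = ε/6 gives |(-6u + 11) − 71| = 6|u + 10| < ε whenever |u + 10| < δ.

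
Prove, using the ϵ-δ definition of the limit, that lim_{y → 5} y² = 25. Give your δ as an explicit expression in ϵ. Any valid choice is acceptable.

Let ϵ > 0 be given. We seek δ > 0 with 0 < |y − 5| < δ ⇒ |y² − 25| < ϵ.
Factor: y² − 25 = (y − 5)(y + 5), so |y² − 25| = |y − 5|·|y + 5|.
Impose δ ≤ 1 so that |y| < 6; then |y + 5| ≤ 11.
Hence |y² − 25| ≤ 11|y − 5|, which is < ϵ once |y − 5| < ϵ/11.
Take δ = min(1, ϵ/11). If 0 < |y − 5| < δ then both bounds hold and |y² − 25| ≤ 11|y − 5| < 11·(ϵ/11) = ϵ.

δ = min(1, ϵ/11)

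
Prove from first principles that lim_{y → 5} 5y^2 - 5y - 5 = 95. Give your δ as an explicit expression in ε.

Let ε > 0 be given. We want δ > 0 such that 0 < |y − 5| < δ implies |(5y^2 - 5y - 5) − 95| < ε.
(5y^2 - 5y - 5) − 95 = 5y^2 - 5y - 100 = (y − 5)(5y + 20).
So |(5y^2 - 5y - 5) − 95| = |y − 5|·|5y + 20|.
Require δ ≤ 1. Then |y − 5| < 1 gives |y| < 6, and by the triangle inequality |5y + 20| ≤ 5·6 + 20 = 50.
Hence |(5y^2 - 5y - 5) − 95| ≤ 50|y − 5| < ε provided |y − 5| < ε/50.
Take δ = min(1, ε/50). Then 0 < |y − 5| < δ gives both |y − 5| < 1 and |y − 5| < ε/50, so |(5y^2 - 5y - 5) − 95| < ε.

δ = min(1, ε/50)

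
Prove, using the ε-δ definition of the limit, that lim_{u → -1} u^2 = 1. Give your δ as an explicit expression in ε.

δ = min(1, ε/3)

Let ε > 0 be given. We seek δ > 0 with 0 < |u + 1| < δ ⇒ |u^2 − 1| < ε.
Factor: u^2 − 1 = (u + 1)(u - 1), so |u^2 − 1| = |u + 1|·|u - 1|.
Restrict δ ≤ 1. Then |u + 1| < 1 gives |u| < 2, so by the triangle inequality |u - 1| ≤ 2 + 1 = 3.
Hence |u^2 − 1| ≤ 3|u + 1|, which is < ε once |u + 1| < ε/3.
Take δ = min(1, ε/3). If 0 < |u + 1| < δ then both bounds hold and |u^2 − 1| ≤ 3|u + 1| < 3·(ε/3) = ε.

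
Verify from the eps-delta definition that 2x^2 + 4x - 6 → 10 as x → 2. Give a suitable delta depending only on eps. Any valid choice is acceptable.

delta = min(1, eps/14)

Suppose eps > 0. We want delta > 0 such that 0 < |x − 2| < delta implies |(2x^2 + 4x - 6) − 10| < eps.
(2x^2 + 4x - 6) − 10 = 2x^2 + 4x - 16 = (x − 2)(2x + 8).
So |(2x^2 + 4x - 6) − 10| = |x − 2|·|2x + 8|.
Assume first that |x − 2| < 1, so |x| < 3. Then |2x + 8| ≤ 2·3 + 8 = 14.
Hence |(2x^2 + 4x - 6) − 10| ≤ 14|x − 2| < eps provided |x − 2| < eps/14.
Choosing delta = min(1, eps/14) ensures both conditions, hence |(2x^2 + 4x - 6) − 10| < eps.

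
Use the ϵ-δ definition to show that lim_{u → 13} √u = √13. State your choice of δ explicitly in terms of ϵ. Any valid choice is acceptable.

Suppose ϵ > 0. We want δ > 0 such that 0 < |u − 13| < δ implies |√u − √13| < ϵ.
Multiplying by the conjugate, |√u − √13| = |u − 13|/(√u + √13).
Restrict δ ≤ 13 so that |u − 13| < 13 forces u > 0, and then √u + √13 > √13.
Hence |√u − √13| < |u − 13|/√13, which is < ϵ once |u − 13| < √13·ϵ.
Take δ = min(13, √13·ϵ). If 0 < |u − 13| < δ then u > 0 and |√u − √13| < |u − 13|/√13 < ϵ.

δ = min(13, √13·ϵ)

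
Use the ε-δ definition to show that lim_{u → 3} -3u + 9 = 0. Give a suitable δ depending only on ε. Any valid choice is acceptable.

δ = ε/3

Let ε > 0. We need δ > 0 so that 0 < |u − 3| < δ implies |(-3u + 9)| < ε.
Since (-3u + 9) = -3(u − 3), we have |(-3u + 9)| = 3|u − 3|.
Thus it suffices that |u − 3| < ε/3.
Take δ = ε/3. If 0 < |u − 3| < δ then |(-3u + 9)| = 3|u − 3| < 3·(ε/3) = ε.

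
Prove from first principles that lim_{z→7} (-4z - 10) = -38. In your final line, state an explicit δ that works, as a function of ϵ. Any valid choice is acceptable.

Fix ϵ > 0. We need δ > 0 so that 0 < |z − 7| < δ implies |(-4z - 10) + 38| < ϵ.
Since (-4z - 10) + 38 = -4(z − 7), we have |(-4z - 10) + 38| = 4|z − 7|.
So 4|z − 7| < ϵ exactly when |z − 7| < ϵ/4.
Take δ = ϵ/4. If 0 < |z − 7| < δ then |(-4z - 10) + 38| = 4|z − 7| < 4·(ϵ/4) = ϵ.

δ = ϵ/4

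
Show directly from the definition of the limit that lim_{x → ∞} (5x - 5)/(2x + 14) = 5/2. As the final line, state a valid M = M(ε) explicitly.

M = 20/ε

Let ε > 0. We seek M > 0 such that x > M implies |(5x - 5)/(2x + 14) − (5/2)| < ε.
(5x - 5)/(2x + 14) − (5/2) = (2(5x - 5) − 5(2x + 14)) / (2(2x + 14)) = -80/(2(2x + 14)).
For x > 0 we have 2x + 14 > 2x, so |(5x - 5)/(2x + 14) − (5/2)| = 80/(2(2x + 14)) < 80/(2·2x) = 20/x.
Thus |(5x - 5)/(2x + 14) − (5/2)| < ε whenever x > 20/ε.
Take M = 20/ε. If x > M then |(5x - 5)/(2x + 14) − (5/2)| < 20/x < ε.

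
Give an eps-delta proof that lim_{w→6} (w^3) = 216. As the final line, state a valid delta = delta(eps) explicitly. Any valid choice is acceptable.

delta = min(1, eps/127)

Let eps > 0. We seek delta > 0 with 0 < |w − 6| < delta ⇒ |w^3 − 216| < eps.
Factor: w^3 − 216 = (w − 6)(w^2 + 6w + 36), so |w^3 − 216| = |w − 6|·|w^2 + 6w + 36|.
Impose delta ≤ 1 so that |w| < 7; then |w^2 + 6w + 36| ≤ 127.
Hence |w^3 − 216| ≤ 127|w − 6|, which is < eps once |w − 6| < eps/127.
Take delta = min(1, eps/127). If 0 < |w − 6| < delta then both bounds hold and |w^3 − 216| ≤ 127|w − 6| < 127·(eps/127) = eps.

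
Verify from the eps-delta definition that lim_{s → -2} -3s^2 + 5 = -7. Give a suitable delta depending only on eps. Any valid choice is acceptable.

Let eps > 0. We want delta > 0 such that 0 < |s + 2| < delta implies |(-3s^2 + 5) + 7| < eps.
(-3s^2 + 5) + 7 = -3s^2 + 12 = (s + 2)(-3s + 6).
So |(-3s^2 + 5) + 7| = |s + 2|·|-3s + 6|.
Assume first that |s + 2| < 2, so |s| < 4. Then |-3s + 6| ≤ 3·4 + 6 = 18.
Hence |(-3s^2 + 5) + 7| ≤ 18|s + 2| < eps provided |s + 2| < eps/18.
Take delta = min(2, eps/18). Then 0 < |s + 2| < delta gives both |s + 2| < 2 and |s + 2| < eps/18, so |(-3s^2 + 5) + 7| < eps.

delta = min(2, eps/18)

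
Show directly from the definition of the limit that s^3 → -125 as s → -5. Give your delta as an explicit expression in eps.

delta = min(1, eps/91)

Let eps > 0. We seek delta > 0 with 0 < |s + 5| < delta ⇒ |s^3 + 125| < eps.
Factor: s^3 + 125 = (s + 5)(s^2 - 5s + 25), so |s^3 + 125| = |s + 5|·|s^2 - 5s + 25|.
Restrict delta ≤ 1. Then |s + 5| < 1 gives |s| < 6, so by the triangle inequality |s^2 - 5s + 25| ≤ 6^2 + 5·6 + 25 = 91.
Hence |s^3 + 125| ≤ 91|s + 5|, which is < eps once |s + 5| < eps/91.
Take delta = min(1, eps/91). If 0 < |s + 5| < delta then both bounds hold and |s^3 + 125| ≤ 91|s + 5| < 91·(eps/91) = eps.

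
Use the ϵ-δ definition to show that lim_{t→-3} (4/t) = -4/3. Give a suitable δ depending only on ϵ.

Let ϵ > 0. We seek δ > 0 such that 0 < |t + 3| < δ implies |4/t + 4/3| < ϵ.
|4/t + 4/3| = 4·|-3 − t|/(3·|t|) = 4|t + 3|/(3|t|).
Require δ ≤ 3/2 so that |t| > 3 − 3/2 = 3/2, hence 3|t| > 9/2.
Then |4/t + 4/3| < 4|t + 3|/(9/2), which is < ϵ when |t + 3| < (9/8)ϵ.
Take δ = min(3/2, (9/8)ϵ). Then 0 < |t + 3| < δ gives both |t + 3| < 3/2 and |t + 3| < (9/8)ϵ, so |4/t + 4/3| < ϵ.

δ = min(3/2, (9/8)ϵ)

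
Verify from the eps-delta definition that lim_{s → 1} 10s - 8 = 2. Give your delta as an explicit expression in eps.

Fix eps > 0. We need delta > 0 so that 0 < |s − 1| < delta implies |(10s - 8) − 2| < eps.
Since (10s - 8) − 2 = 10(s − 1), we have |(10s - 8) − 2| = 10|s − 1|.
Thus it suffices that |s − 1| < eps/10.
Choosing delta = eps/10 gives |(10s - 8) − 2| = 10|s − 1| < eps whenever |s − 1| < delta.

delta = eps/10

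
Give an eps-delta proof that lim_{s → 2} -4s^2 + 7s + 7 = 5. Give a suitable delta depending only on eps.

Fix eps > 0. We want delta > 0 such that 0 < |s − 2| < delta implies |(-4s^2 + 7s + 7) − 5| < eps.
(-4s^2 + 7s + 7) − 5 = -4s^2 + 7s + 2 = (s − 2)(-4s - 1).
So |(-4s^2 + 7s + 7) − 5| = |s − 2|·|-4s - 1|.
Require delta ≤ 1. Then |s − 2| < 1 gives |s| < 3, and by the triangle inequality |-4s - 1| ≤ 4·3 + 1 = 13.
Hence |(-4s^2 + 7s + 7) − 5| ≤ 13|s − 2| < eps provided |s − 2| < eps/13.
Take delta = min(1, eps/13). Then 0 < |s − 2| < delta gives both |s − 2| < 1 and |s − 2| < eps/13, so |(-4s^2 + 7s + 7) − 5| < eps.

delta = min(1, eps/13)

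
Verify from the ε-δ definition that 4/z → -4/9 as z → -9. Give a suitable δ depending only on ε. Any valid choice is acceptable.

δ = min(9/2, (81/8)ε)

Fix ε > 0. We seek δ > 0 such that 0 < |z + 9| < δ implies |4/z + 4/9| < ε.
|4/z + 4/9| = 4·|-9 − z|/(9·|z|) = 4|z + 9|/(9|z|).
Require δ ≤ 9/2 so that |z| > 9 − 9/2 = 9/2, hence 9|z| > 81/2.
Then |4/z + 4/9| < 4|z + 9|/(81/2), which is < ε when |z + 9| < (81/8)ε.
Take δ = min(9/2, (81/8)ε). Then 0 < |z + 9| < δ gives both |z + 9| < 9/2 and |z + 9| < (81/8)ε, so |4/z + 4/9| < ε.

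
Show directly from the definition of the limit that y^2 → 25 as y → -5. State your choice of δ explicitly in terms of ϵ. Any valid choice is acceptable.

δ = min(1, ϵ/11)

Fix ϵ > 0. We seek δ > 0 with 0 < |y + 5| < δ ⇒ |y^2 − 25| < ϵ.
Factor: y^2 − 25 = (y + 5)(y - 5), so |y^2 − 25| = |y + 5|·|y - 5|.
Impose δ ≤ 1 so that |y| < 6; then |y - 5| ≤ 11.
Hence |y^2 − 25| ≤ 11|y + 5|, which is < ϵ once |y + 5| < ϵ/11.
Take δ = min(1, ϵ/11). If 0 < |y + 5| < δ then both bounds hold and |y^2 − 25| ≤ 11|y + 5| < 11·(ϵ/11) = ϵ.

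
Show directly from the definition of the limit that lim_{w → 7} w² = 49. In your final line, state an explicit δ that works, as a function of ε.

δ = min(1, ε/15)

Let ε > 0 be given. We seek δ > 0 with 0 < |w − 7| < δ ⇒ |w² − 49| < ε.
Factor: w² − 49 = (w − 7)(w + 7), so |w² − 49| = |w − 7|·|w + 7|.
Impose δ ≤ 1 so that |w| < 8; then |w + 7| ≤ 15.
Hence |w² − 49| ≤ 15|w − 7|, which is < ε once |w − 7| < ε/15.
Take δ = min(1, ε/15). If 0 < |w − 7| < δ then both bounds hold and |w² − 49| ≤ 15|w − 7| < 15·(ε/15) = ε.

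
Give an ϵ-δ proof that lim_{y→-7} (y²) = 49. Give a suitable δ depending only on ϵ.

Let ϵ > 0. We seek δ > 0 with 0 < |y + 7| < δ ⇒ |y² − 49| < ϵ.
Factor: y² − 49 = (y + 7)(y - 7), so |y² − 49| = |y + 7|·|y - 7|.
Impose δ ≤ 1 so that |y| < 8; then |y - 7| ≤ 15.
Hence |y² − 49| ≤ 15|y + 7|, which is < ϵ once |y + 7| < ϵ/15.
Take δ = min(1, ϵ/15). If 0 < |y + 7| < δ then both bounds hold and |y² − 49| ≤ 15|y + 7| < 15·(ϵ/15) = ϵ.

δ = min(1, ϵ/15)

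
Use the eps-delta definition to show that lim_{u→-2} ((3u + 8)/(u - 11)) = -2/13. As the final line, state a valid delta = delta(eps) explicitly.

Let eps > 0 be given. We want delta > 0 with 0 < |u + 2| < delta ⇒ |(3u + 8)/(u - 11) + 2/13| < eps.
Combining over a common denominator, (3u + 8)/(u - 11) + 2/13 = [(3u + 8)·(-13) − 2·(u - 11)] / [(-13)·(u - 11)] = -41(u + 2) / ((-13)(u - 11)).
So |(3u + 8)/(u - 11) + 2/13| = 41|u + 2| / (13·|u − 11|).
Require delta ≤ 13/2, so |u − 11| ≥ |-13| − |u + 2| > 13 − 13/2 = 13/2.
Hence |(3u + 8)/(u - 11) + 2/13| < 41|u + 2|/(13·(13/2)) = (82/169)|u + 2|, which is < eps once |u + 2| < (169/82)eps.
Take delta = min(13/2, (169/82)eps). Then 0 < |u + 2| < delta forces both bounds, so |(3u + 8)/(u - 11) + 2/13| < eps.

delta = min(13/2, (169/82)eps)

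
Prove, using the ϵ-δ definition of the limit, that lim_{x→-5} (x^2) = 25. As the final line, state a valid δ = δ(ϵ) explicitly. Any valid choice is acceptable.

δ = min(1, ϵ/11)

Fix ϵ > 0. We seek δ > 0 with 0 < |x + 5| < δ ⇒ |x^2 − 25| < ϵ.
Factor: x^2 − 25 = (x + 5)(x - 5), so |x^2 − 25| = |x + 5|·|x - 5|.
Restrict δ ≤ 1. Then |x + 5| < 1 gives |x| < 6, so by the triangle inequality |x - 5| ≤ 6 + 5 = 11.
Hence |x^2 − 25| ≤ 11|x + 5|, which is < ϵ once |x + 5| < ϵ/11.
Take δ = min(1, ϵ/11). If 0 < |x + 5| < δ then both bounds hold and |x^2 − 25| ≤ 11|x + 5| < 11·(ϵ/11) = ϵ.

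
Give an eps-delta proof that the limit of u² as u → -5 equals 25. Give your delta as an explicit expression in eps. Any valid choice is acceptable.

delta = min(2, eps/12)

Suppose eps > 0. We seek delta > 0 with 0 < |u + 5| < delta ⇒ |u² − 25| < eps.
Factor: u² − 25 = (u + 5)(u - 5), so |u² − 25| = |u + 5|·|u - 5|.
Impose delta ≤ 2 so that |u| < 7; then |u - 5| ≤ 12.
Hence |u² − 25| ≤ 12|u + 5|, which is < eps once |u + 5| < eps/12.
Take delta = min(2, eps/12). If 0 < |u + 5| < delta then both bounds hold and |u² − 25| ≤ 12|u + 5| < 12·(eps/12) = eps.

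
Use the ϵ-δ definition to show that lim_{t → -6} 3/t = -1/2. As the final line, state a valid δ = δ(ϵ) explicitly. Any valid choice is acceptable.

δ = min(3, 6ϵ)

Suppose ϵ > 0. We seek δ > 0 such that 0 < |t + 6| < δ implies |3/t + 1/2| < ϵ.
|3/t + 1/2| = 3·|-6 − t|/(6·|t|) = 3|t + 6|/(6|t|).
Restrict δ ≤ 3. Then |t + 6| < 3 gives |t| > 3, so 6|t| > 18.
Then |3/t + 1/2| < 3|t + 6|/18, which is < ϵ when |t + 6| < 6ϵ.
Take δ = min(3, 6ϵ). Then 0 < |t + 6| < δ gives both |t + 6| < 3 and |t + 6| < 6ϵ, so |3/t + 1/2| < ϵ.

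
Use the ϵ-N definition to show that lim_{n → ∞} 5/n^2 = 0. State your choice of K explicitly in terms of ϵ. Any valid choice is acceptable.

K = (5/ϵ)^{1/2}

Fix ϵ > 0. For n ≥ 1, |5/n^2 − 0| = 5/n^2.
5/n^2 < ϵ ⇔ n^2 > 5/ϵ ⇔ n > (5/ϵ)^{1/2}.
Take K = (5/ϵ)^{1/2}. Then n > K implies 5/n^2 < ϵ.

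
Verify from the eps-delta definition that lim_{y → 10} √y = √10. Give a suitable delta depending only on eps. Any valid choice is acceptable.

delta = min(10, √10·eps)

Let eps > 0 be given. We want delta > 0 such that 0 < |y − 10| < delta implies |√y − √10| < eps.
Rationalise: √y − √10 = (y − 10)/(√y + √10), so |√y − √10| = |y − 10|/(√y + √10).
Restrict delta ≤ 10 so that |y − 10| < 10 forces y > 0, and then √y + √10 > √10.
Hence |√y − √10| < |y − 10|/√10, which is < eps once |y − 10| < √10·eps.
Take delta = min(10, √10·eps). If 0 < |y − 10| < delta then y > 0 and |√y − √10| < |y − 10|/√10 < eps.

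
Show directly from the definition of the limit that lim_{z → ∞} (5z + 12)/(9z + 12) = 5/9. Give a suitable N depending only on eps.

N = (16/27)/eps

Let eps > 0. We seek N > 0 such that z > N implies |(5z + 12)/(9z + 12) − (5/9)| < eps.
(5z + 12)/(9z + 12) − (5/9) = (9(5z + 12) − 5(9z + 12)) / (9(9z + 12)) = 48/(9(9z + 12)).
For z > 0 we have 9z + 12 > 9z, so |(5z + 12)/(9z + 12) − (5/9)| = 48/(9(9z + 12)) < 48/(9·9z) = (16/27)/z.
Thus |(5z + 12)/(9z + 12) − (5/9)| < eps whenever z > (16/27)/eps.
Take N = (16/27)/eps. If z > N then |(5z + 12)/(9z + 12) − (5/9)| < (16/27)/z < eps.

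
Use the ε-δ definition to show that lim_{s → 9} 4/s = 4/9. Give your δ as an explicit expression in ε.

δ = min(9/2, (81/8)ε)

Fix ε > 0. We seek δ > 0 such that 0 < |s − 9| < δ implies |4/s − (4/9)| < ε.
|4/s − (4/9)| = 4·|9 − s|/(9·|s|) = 4|s − 9|/(9|s|).
Require δ ≤ 9/2 so that |s| > 9 − 9/2 = 9/2, hence 9|s| > 81/2.
Then |4/s − (4/9)| < 4|s − 9|/(81/2), which is < ε when |s − 9| < (81/8)ε.
Take δ = min(9/2, (81/8)ε). Then 0 < |s − 9| < δ gives both |s − 9| < 9/2 and |s − 9| < (81/8)ε, so |4/s − (4/9)| < ε.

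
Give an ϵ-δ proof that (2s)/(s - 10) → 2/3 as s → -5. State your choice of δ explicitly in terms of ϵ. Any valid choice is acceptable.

Let ϵ > 0. We want δ > 0 with 0 < |s + 5| < δ ⇒ |(2s)/(s - 10) − (2/3)| < ϵ.
Combining over a common denominator, (2s)/(s - 10) − (2/3) = [(2s)·(-15) − (-10)·(s - 10)] / [(-15)·(s - 10)] = -20(s + 5) / ((-15)(s - 10)).
So |(2s)/(s - 10) − (2/3)| = 20|s + 5| / (15·|s − 10|).
Restrict δ ≤ 15/2. Then |s + 5| < 15/2 gives |s − 10| = |(s + 5) + (-15)| ≥ 15 − 15/2 = 15/2.
Hence |(2s)/(s - 10) − (2/3)| < 20|s + 5|/(15·(15/2)) = (8/45)|s + 5|, which is < ϵ once |s + 5| < (45/8)ϵ.
Take δ = min(15/2, (45/8)ϵ). Then 0 < |s + 5| < δ forces both bounds, so |(2s)/(s - 10) − (2/3)| < ϵ.

δ = min(15/2, (45/8)ϵ)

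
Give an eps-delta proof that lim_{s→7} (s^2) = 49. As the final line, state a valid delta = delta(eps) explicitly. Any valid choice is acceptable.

Suppose eps > 0. We seek delta > 0 with 0 < |s − 7| < delta ⇒ |s^2 − 49| < eps.
Factor: s^2 − 49 = (s − 7)(s + 7), so |s^2 − 49| = |s − 7|·|s + 7|.
Impose delta ≤ 2 so that |s| < 9; then |s + 7| ≤ 16.
Hence |s^2 − 49| ≤ 16|s − 7|, which is < eps once |s − 7| < eps/16.
Take delta = min(2, eps/16). If 0 < |s − 7| < delta then both bounds hold and |s^2 − 49| ≤ 16|s − 7| < 16·(eps/16) = eps.

delta = min(2, eps/16)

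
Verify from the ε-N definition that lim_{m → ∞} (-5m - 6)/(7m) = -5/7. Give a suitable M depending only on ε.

M = (6/7)/ε

Let ε > 0 be given. For m ≥ 1, |(-5m - 6)/(7m) + 5/7| = |-42|/(7(7m)) = 42/(7(7m)).
Since 7m ≥ 7m for m ≥ 1, this is ≤ 42/(7·7m) = (6/7)/m.
So |(-5m - 6)/(7m) + 5/7| < ε whenever m > (6/7)/ε.
Take M = (6/7)/ε. If m > M then |(-5m - 6)/(7m) + 5/7| ≤ (6/7)/m < ε.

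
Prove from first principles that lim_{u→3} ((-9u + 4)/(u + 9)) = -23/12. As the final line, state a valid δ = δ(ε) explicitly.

δ = min(6, (72/85)ε)

Suppose ε > 0. We want δ > 0 with 0 < |u − 3| < δ ⇒ |(-9u + 4)/(u + 9) + 23/12| < ε.
Combining over a common denominator, (-9u + 4)/(u + 9) + 23/12 = [(-9u + 4)·12 − (-23)·(u + 9)] / [12·(u + 9)] = -85(u − 3) / (12(u + 9)).
So |(-9u + 4)/(u + 9) + 23/12| = 85|u − 3| / (12·|u + 9|).
Restrict δ ≤ 6. Then |u − 3| < 6 gives |u + 9| = |(u − 3) + 12| ≥ 12 − 6 = 6.
Hence |(-9u + 4)/(u + 9) + 23/12| < 85|u − 3|/(12·6) = (85/72)|u − 3|, which is < ε once |u − 3| < (72/85)ε.
Take δ = min(6, (72/85)ε). Then 0 < |u − 3| < δ forces both bounds, so |(-9u + 4)/(u + 9) + 23/12| < ε.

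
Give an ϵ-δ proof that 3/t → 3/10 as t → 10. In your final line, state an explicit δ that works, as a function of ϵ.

Let ϵ > 0 be given. We seek δ > 0 such that 0 < |t − 10| < δ implies |3/t − (3/10)| < ϵ.
|3/t − (3/10)| = 3·|10 − t|/(10·|t|) = 3|t − 10|/(10|t|).
Restrict δ ≤ 5. Then |t − 10| < 5 gives |t| > 5, so 10|t| > 50.
Then |3/t − (3/10)| < 3|t − 10|/50, which is < ϵ when |t − 10| < (50/3)ϵ.
Take δ = min(5, (50/3)ϵ). Then 0 < |t − 10| < δ gives both |t − 10| < 5 and |t − 10| < (50/3)ϵ, so |3/t − (3/10)| < ϵ.

δ = min(5, (50/3)ϵ)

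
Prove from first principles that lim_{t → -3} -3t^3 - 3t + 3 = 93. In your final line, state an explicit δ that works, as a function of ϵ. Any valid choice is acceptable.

δ = min(1, ϵ/114)

Fix ϵ > 0. We want δ > 0 such that 0 < |t + 3| < δ implies |(-3t^3 - 3t + 3) − 93| < ϵ.
(-3t^3 - 3t + 3) − 93 = -3t^3 - 3t - 90 = (t + 3)(-3t^2 + 9t - 30).
So |(-3t^3 - 3t + 3) − 93| = |t + 3|·|-3t^2 + 9t - 30|.
Assume first that |t + 3| < 1, so |t| < 4. Then |-3t^2 + 9t - 30| ≤ 3·4^2 + 9·4 + 30 = 114.
Hence |(-3t^3 - 3t + 3) − 93| ≤ 114|t + 3| < ϵ provided |t + 3| < ϵ/114.
Choosing δ = min(1, ϵ/114) ensures both conditions, hence |(-3t^3 - 3t + 3) − 93| < ϵ.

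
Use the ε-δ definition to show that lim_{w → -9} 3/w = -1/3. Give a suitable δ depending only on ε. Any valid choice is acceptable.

δ = min(9/2, (27/2)ε)

Let ε > 0. We seek δ > 0 such that 0 < |w + 9| < δ implies |3/w + 1/3| < ε.
|3/w + 1/3| = 3·|-9 − w|/(9·|w|) = 3|w + 9|/(9|w|).
Restrict δ ≤ 9/2. Then |w + 9| < 9/2 gives |w| > 9/2, so 9|w| > 81/2.
Then |3/w + 1/3| < 3|w + 9|/(81/2), which is < ε when |w + 9| < (27/2)ε.
Take δ = min(9/2, (27/2)ε). Then 0 < |w + 9| < δ gives both |w + 9| < 9/2 and |w + 9| < (27/2)ε, so |3/w + 1/3| < ε.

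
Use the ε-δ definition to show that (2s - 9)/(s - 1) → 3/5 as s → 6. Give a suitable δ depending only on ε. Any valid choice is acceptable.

δ = min(5/2, (25/14)ε)

Let ε > 0. We want δ > 0 with 0 < |s − 6| < δ ⇒ |(2s - 9)/(s - 1) − (3/5)| < ε.
Combining over a common denominator, (2s - 9)/(s - 1) − (3/5) = [(2s - 9)·5 − 3·(s - 1)] / [5·(s - 1)] = 7(s − 6) / (5(s - 1)).
So |(2s - 9)/(s - 1) − (3/5)| = 7|s − 6| / (5·|s − 1|).
Restrict δ ≤ 5/2. Then |s − 6| < 5/2 gives |s − 1| = |(s − 6) + 5| ≥ 5 − 5/2 = 5/2.
Hence |(2s - 9)/(s - 1) − (3/5)| < 7|s − 6|/(5·(5/2)) = (14/25)|s − 6|, which is < ε once |s − 6| < (25/14)ε.
Take δ = min(5/2, (25/14)ε). Then 0 < |s − 6| < δ forces both bounds, so |(2s - 9)/(s - 1) − (3/5)| < ε.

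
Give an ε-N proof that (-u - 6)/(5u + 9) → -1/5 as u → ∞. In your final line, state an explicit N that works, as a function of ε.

Let ε > 0. We seek N > 0 such that u > N implies |(-u - 6)/(5u + 9) + 1/5| < ε.
(-u - 6)/(5u + 9) + 1/5 = (5(-u - 6) − (-1)(5u + 9)) / (5(5u + 9)) = -21/(5(5u + 9)).
For u > 0 we have 5u + 9 > 5u, so |(-u - 6)/(5u + 9) + 1/5| = 21/(5(5u + 9)) < 21/(5·5u) = (21/25)/u.
Thus |(-u - 6)/(5u + 9) + 1/5| < ε whenever u > (21/25)/ε.
Take N = (21/25)/ε. If u > N then |(-u - 6)/(5u + 9) + 1/5| < (21/25)/u < ε.

N = (21/25)/ε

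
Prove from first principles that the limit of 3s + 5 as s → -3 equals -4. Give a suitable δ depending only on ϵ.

Fix ϵ > 0. We need δ > 0 so that 0 < |s + 3| < δ implies |(3s + 5) + 4| < ϵ.
|(3s + 5) + 4| = |3s + 9| = 3|s + 3|.
Thus it suffices that |s + 3| < ϵ/3.
Choosing δ = ϵ/3 gives |(3s + 5) + 4| = 3|s + 3| < ϵ whenever |s + 3| < δ.

δ = ϵ/3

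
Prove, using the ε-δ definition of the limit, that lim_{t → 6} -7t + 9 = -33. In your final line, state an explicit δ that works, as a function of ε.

Suppose ε > 0. We need δ > 0 so that 0 < |t − 6| < δ implies |(-7t + 9) + 33| < ε.
Since (-7t + 9) + 33 = -7(t − 6), we have |(-7t + 9) + 33| = 7|t − 6|.
Thus it suffices that |t − 6| < ε/7.
Choosing δ = ε/7 gives |(-7t + 9) + 33| = 7|t − 6| < ε whenever |t − 6| < δ.

δ = ε/7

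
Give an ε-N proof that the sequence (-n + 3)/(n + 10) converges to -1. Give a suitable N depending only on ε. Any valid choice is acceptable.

Let ε > 0. For n ≥ 1, |(-n + 3)/(n + 10) + 1| = |13|/((n + 10)) = 13/((n + 10)).
Since n + 10 ≥ n for n ≥ 1, this is ≤ 13/(n) = 13/n.
So |(-n + 3)/(n + 10) + 1| < ε whenever n > 13/ε.
Take N = 13/ε. If n > N then |(-n + 3)/(n + 10) + 1| ≤ 13/n < ε.

N = 13/ε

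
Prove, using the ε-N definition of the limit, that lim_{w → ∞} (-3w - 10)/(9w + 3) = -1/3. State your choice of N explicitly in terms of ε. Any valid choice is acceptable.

N = 1/ε

Let ε > 0 be given. We seek N > 0 such that w > N implies |(-3w - 10)/(9w + 3) + 1/3| < ε.
(-3w - 10)/(9w + 3) + 1/3 = (9(-3w - 10) − (-3)(9w + 3)) / (9(9w + 3)) = -81/(9(9w + 3)).
For w > 0 we have 9w + 3 > 9w, so |(-3w - 10)/(9w + 3) + 1/3| = 81/(9(9w + 3)) < 81/(9·9w) = 1/w.
Thus |(-3w - 10)/(9w + 3) + 1/3| < ε whenever w > 1/ε.
Take N = 1/ε. If w > N then |(-3w - 10)/(9w + 3) + 1/3| < 1/w < ε.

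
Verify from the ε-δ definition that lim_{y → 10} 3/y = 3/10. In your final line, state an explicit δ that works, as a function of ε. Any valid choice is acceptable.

Suppose ε > 0. We seek δ > 0 such that 0 < |y − 10| < δ implies |3/y − (3/10)| < ε.
|3/y − (3/10)| = 3·|10 − y|/(10·|y|) = 3|y − 10|/(10|y|).
Require δ ≤ 5 so that |y| > 10 − 5 = 5, hence 10|y| > 50.
Then |3/y − (3/10)| < 3|y − 10|/50, which is < ε when |y − 10| < (50/3)ε.
Take δ = min(5, (50/3)ε). Then 0 < |y − 10| < δ gives both |y − 10| < 5 and |y − 10| < (50/3)ε, so |3/y − (3/10)| < ε.

δ = min(5, (50/3)ε)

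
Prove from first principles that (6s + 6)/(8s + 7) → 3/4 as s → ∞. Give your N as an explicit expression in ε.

N = (3/32)/ε

Let ε > 0. We seek N > 0 such that s > N implies |(6s + 6)/(8s + 7) − (3/4)| < ε.
(6s + 6)/(8s + 7) − (3/4) = (8(6s + 6) − 6(8s + 7)) / (8(8s + 7)) = 6/(8(8s + 7)).
For s > 0 we have 8s + 7 > 8s, so |(6s + 6)/(8s + 7) − (3/4)| = 6/(8(8s + 7)) < 6/(8·8s) = (3/32)/s.
Thus |(6s + 6)/(8s + 7) − (3/4)| < ε whenever s > (3/32)/ε.
Take N = (3/32)/ε. If s > N then |(6s + 6)/(8s + 7) − (3/4)| < (3/32)/s < ε.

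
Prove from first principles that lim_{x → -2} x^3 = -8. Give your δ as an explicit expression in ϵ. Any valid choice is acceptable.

Let ϵ > 0. We seek δ > 0 with 0 < |x + 2| < δ ⇒ |x^3 + 8| < ϵ.
Factor: x^3 + 8 = (x + 2)(x^2 - 2x + 4), so |x^3 + 8| = |x + 2|·|x^2 - 2x + 4|.
Restrict δ ≤ 2. Then |x + 2| < 2 gives |x| < 4, so by the triangle inequality |x^2 - 2x + 4| ≤ 4^2 + 2·4 + 4 = 28.
Hence |x^3 + 8| ≤ 28|x + 2|, which is < ϵ once |x + 2| < ϵ/28.
Take δ = min(2, ϵ/28). If 0 < |x + 2| < δ then both bounds hold and |x^3 + 8| ≤ 28|x + 2| < 28·(ϵ/28) = ϵ.

δ = min(2, ϵ/28)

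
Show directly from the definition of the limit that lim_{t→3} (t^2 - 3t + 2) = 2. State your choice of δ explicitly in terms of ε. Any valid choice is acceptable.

δ = min(1, ε/4)

Let ε > 0. We want δ > 0 such that 0 < |t − 3| < δ implies |(t^2 - 3t + 2) − 2| < ε.
(t^2 - 3t + 2) − 2 = t^2 - 3t = (t − 3)(t).
So |(t^2 - 3t + 2) − 2| = |t − 3|·|t|.
Assume first that |t − 3| < 1, so |t| < 4. Then |t| ≤ 4 = 4.
Hence |(t^2 - 3t + 2) − 2| ≤ 4|t − 3| < ε provided |t − 3| < ε/4.
Choosing δ = min(1, ε/4) ensures both conditions, hence |(t^2 - 3t + 2) − 2| < ε.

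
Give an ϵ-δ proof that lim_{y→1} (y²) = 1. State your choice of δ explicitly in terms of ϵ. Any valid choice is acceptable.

δ = min(2, ϵ/4)

Let ϵ > 0 be given. We seek δ > 0 with 0 < |y − 1| < δ ⇒ |y² − 1| < ϵ.
Factor: y² − 1 = (y − 1)(y + 1), so |y² − 1| = |y − 1|·|y + 1|.
Restrict δ ≤ 2. Then |y − 1| < 2 gives |y| < 3, so by the triangle inequality |y + 1| ≤ 3 + 1 = 4.
Hence |y² − 1| ≤ 4|y − 1|, which is < ϵ once |y − 1| < ϵ/4.
Take δ = min(2, ϵ/4). If 0 < |y − 1| < δ then both bounds hold and |y² − 1| ≤ 4|y − 1| < 4·(ϵ/4) = ϵ.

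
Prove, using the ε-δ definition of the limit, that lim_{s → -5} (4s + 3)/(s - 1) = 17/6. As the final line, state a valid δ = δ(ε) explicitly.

δ = min(3, (18/7)ε)

Fix ε > 0. We want δ > 0 with 0 < |s + 5| < δ ⇒ |(4s + 3)/(s - 1) − (17/6)| < ε.
Combining over a common denominator, (4s + 3)/(s - 1) − (17/6) = [(4s + 3)·(-6) − (-17)·(s - 1)] / [(-6)·(s - 1)] = -7(s + 5) / ((-6)(s - 1)).
So |(4s + 3)/(s - 1) − (17/6)| = 7|s + 5| / (6·|s − 1|).
Require δ ≤ 3, so |s − 1| ≥ |-6| − |s + 5| > 6 − 3 = 3.
Hence |(4s + 3)/(s - 1) − (17/6)| < 7|s + 5|/(6·3) = (7/18)|s + 5|, which is < ε once |s + 5| < (18/7)ε.
Take δ = min(3, (18/7)ε). Then 0 < |s + 5| < δ forces both bounds, so |(4s + 3)/(s - 1) − (17/6)| < ε.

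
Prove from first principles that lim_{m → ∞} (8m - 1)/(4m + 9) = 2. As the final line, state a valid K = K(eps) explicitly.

K = (19/4)/eps

Suppose eps > 0. For m ≥ 1, |(8m - 1)/(4m + 9) − 2| = |-76|/(4(4m + 9)) = 76/(4(4m + 9)).
Since 4m + 9 ≥ 4m for m ≥ 1, this is ≤ 76/(4·4m) = (19/4)/m.
So |(8m - 1)/(4m + 9) − 2| < eps whenever m > (19/4)/eps.
Take K = (19/4)/eps. If m > K then |(8m - 1)/(4m + 9) − 2| ≤ (19/4)/m < eps.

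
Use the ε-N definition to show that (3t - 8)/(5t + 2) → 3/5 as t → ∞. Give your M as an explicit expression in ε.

Suppose ε > 0. We seek M > 0 such that t > M implies |(3t - 8)/(5t + 2) − (3/5)| < ε.
(3t - 8)/(5t + 2) − (3/5) = (5(3t - 8) − 3(5t + 2)) / (5(5t + 2)) = -46/(5(5t + 2)).
For t > 0 we have 5t + 2 > 5t, so |(3t - 8)/(5t + 2) − (3/5)| = 46/(5(5t + 2)) < 46/(5·5t) = (46/25)/t.
Thus |(3t - 8)/(5t + 2) − (3/5)| < ε whenever t > (46/25)/ε.
Take M = (46/25)/ε. If t > M then |(3t - 8)/(5t + 2) − (3/5)| < (46/25)/t < ε.

M = (46/25)/ε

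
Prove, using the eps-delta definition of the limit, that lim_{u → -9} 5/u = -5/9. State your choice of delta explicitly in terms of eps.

delta = min(9/2, (81/10)eps)

Fix eps > 0. We seek delta > 0 such that 0 < |u + 9| < delta implies |5/u + 5/9| < eps.
|5/u + 5/9| = 5·|-9 − u|/(9·|u|) = 5|u + 9|/(9|u|).
Restrict delta ≤ 9/2. Then |u + 9| < 9/2 gives |u| > 9/2, so 9|u| > 81/2.
Then |5/u + 5/9| < 5|u + 9|/(81/2), which is < eps when |u + 9| < (81/10)eps.
Take delta = min(9/2, (81/10)eps). Then 0 < |u + 9| < delta gives both |u + 9| < 9/2 and |u + 9| < (81/10)eps, so |5/u + 5/9| < eps.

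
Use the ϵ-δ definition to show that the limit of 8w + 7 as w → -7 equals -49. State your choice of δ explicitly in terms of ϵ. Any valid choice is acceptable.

δ = ϵ/8

Fix ϵ > 0. We need δ > 0 so that 0 < |w + 7| < δ implies |(8w + 7) + 49| < ϵ.
Since (8w + 7) + 49 = 8(w + 7), we have |(8w + 7) + 49| = 8|w + 7|.
Thus it suffices that |w + 7| < ϵ/8.
Take δ = ϵ/8. If 0 < |w + 7| < δ then |(8w + 7) + 49| = 8|w + 7| < 8·(ϵ/8) = ϵ.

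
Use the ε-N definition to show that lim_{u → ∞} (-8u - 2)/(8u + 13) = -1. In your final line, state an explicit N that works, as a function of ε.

Let ε > 0. We seek N > 0 such that u > N implies |(-8u - 2)/(8u + 13) + 1| < ε.
(-8u - 2)/(8u + 13) + 1 = (8(-8u - 2) − (-8)(8u + 13)) / (8(8u + 13)) = 88/(8(8u + 13)).
For u > 0 we have 8u + 13 > 8u, so |(-8u - 2)/(8u + 13) + 1| = 88/(8(8u + 13)) < 88/(8·8u) = (11/8)/u.
Thus |(-8u - 2)/(8u + 13) + 1| < ε whenever u > (11/8)/ε.
Take N = (11/8)/ε. If u > N then |(-8u - 2)/(8u + 13) + 1| < (11/8)/u < ε.

N = (11/8)/ε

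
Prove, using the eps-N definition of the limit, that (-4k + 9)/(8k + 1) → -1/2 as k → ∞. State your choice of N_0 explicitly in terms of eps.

N_0 = (19/16)/eps

Let eps > 0 be given. For k ≥ 1, |(-4k + 9)/(8k + 1) + 1/2| = |76|/(8(8k + 1)) = 76/(8(8k + 1)).
Since 8k + 1 ≥ 8k for k ≥ 1, this is ≤ 76/(8·8k) = (19/16)/k.
So |(-4k + 9)/(8k + 1) + 1/2| < eps whenever k > (19/16)/eps.
Take N_0 = (19/16)/eps. If k > N_0 then |(-4k + 9)/(8k + 1) + 1/2| ≤ (19/16)/k < eps.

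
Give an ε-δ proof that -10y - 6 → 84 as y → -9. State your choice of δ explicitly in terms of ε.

δ = ε/10

Let ε > 0. We need δ > 0 so that 0 < |y + 9| < δ implies |(-10y - 6) − 84| < ε.
|(-10y - 6) − 84| = |-10y - 90| = 10|y + 9|.
Thus it suffices that |y + 9| < ε/10.
Take δ = ε/10. If 0 < |y + 9| < δ then |(-10y - 6) − 84| = 10|y + 9| < 10·(ε/10) = ε.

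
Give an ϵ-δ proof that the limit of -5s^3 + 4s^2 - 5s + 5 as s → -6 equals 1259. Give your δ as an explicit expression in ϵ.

δ = min(1, ϵ/692)

Let ϵ > 0 be given. We want δ > 0 such that 0 < |s + 6| < δ implies |(-5s^3 + 4s^2 - 5s + 5) − 1259| < ϵ.
(-5s^3 + 4s^2 - 5s + 5) − 1259 = -5s^3 + 4s^2 - 5s - 1254 = (s + 6)(-5s^2 + 34s - 209).
So |(-5s^3 + 4s^2 - 5s + 5) − 1259| = |s + 6|·|-5s^2 + 34s - 209|.
Require δ ≤ 1. Then |s + 6| < 1 gives |s| < 7, and by the triangle inequality |-5s^2 + 34s - 209| ≤ 5·7^2 + 34·7 + 209 = 692.
Hence |(-5s^3 + 4s^2 - 5s + 5) − 1259| ≤ 692|s + 6| < ϵ provided |s + 6| < ϵ/692.
Take δ = min(1, ϵ/692). Then 0 < |s + 6| < δ gives both |s + 6| < 1 and |s + 6| < ϵ/692, so |(-5s^3 + 4s^2 - 5s + 5) − 1259| < ϵ.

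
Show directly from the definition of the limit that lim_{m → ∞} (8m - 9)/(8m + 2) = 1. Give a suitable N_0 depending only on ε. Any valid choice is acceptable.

N_0 = (11/8)/ε

Let ε > 0 be given. For m ≥ 1, |(8m - 9)/(8m + 2) − 1| = |-88|/(8(8m + 2)) = 88/(8(8m + 2)).
Since 8m + 2 ≥ 8m for m ≥ 1, this is ≤ 88/(8·8m) = (11/8)/m.
So |(8m - 9)/(8m + 2) − 1| < ε whenever m > (11/8)/ε.
Take N_0 = (11/8)/ε. If m > N_0 then |(8m - 9)/(8m + 2) − 1| ≤ (11/8)/m < ε.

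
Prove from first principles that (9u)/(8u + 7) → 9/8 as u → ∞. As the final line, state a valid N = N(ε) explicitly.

Suppose ε > 0. We seek N > 0 such that u > N implies |(9u)/(8u + 7) − (9/8)| < ε.
(9u)/(8u + 7) − (9/8) = (8(9u) − 9(8u + 7)) / (8(8u + 7)) = -63/(8(8u + 7)).
For u > 0 we have 8u + 7 > 8u, so |(9u)/(8u + 7) − (9/8)| = 63/(8(8u + 7)) < 63/(8·8u) = (63/64)/u.
Thus |(9u)/(8u + 7) − (9/8)| < ε whenever u > (63/64)/ε.
Take N = (63/64)/ε. If u > N then |(9u)/(8u + 7) − (9/8)| < (63/64)/u < ε.

N = (63/64)/ε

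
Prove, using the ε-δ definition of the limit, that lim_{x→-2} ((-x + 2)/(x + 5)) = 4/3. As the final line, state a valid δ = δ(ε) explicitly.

Suppose ε > 0. We want δ > 0 with 0 < |x + 2| < δ ⇒ |(-x + 2)/(x + 5) − (4/3)| < ε.
Combining over a common denominator, (-x + 2)/(x + 5) − (4/3) = [(-x + 2)·3 − 4·(x + 5)] / [3·(x + 5)] = -7(x + 2) / (3(x + 5)).
So |(-x + 2)/(x + 5) − (4/3)| = 7|x + 2| / (3·|x + 5|).
Restrict δ ≤ 3/2. Then |x + 2| < 3/2 gives |x + 5| = |(x + 2) + 3| ≥ 3 − 3/2 = 3/2.
Hence |(-x + 2)/(x + 5) − (4/3)| < 7|x + 2|/(3·(3/2)) = (14/9)|x + 2|, which is < ε once |x + 2| < (9/14)ε.
Take δ = min(3/2, (9/14)ε). Then 0 < |x + 2| < δ forces both bounds, so |(-x + 2)/(x + 5) − (4/3)| < ε.

δ = min(3/2, (9/14)ε)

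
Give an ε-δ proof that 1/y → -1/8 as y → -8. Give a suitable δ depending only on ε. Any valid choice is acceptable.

δ = min(4, 32ε)

Let ε > 0 be given. We seek δ > 0 such that 0 < |y + 8| < δ implies |1/y + 1/8| < ε.
|1/y + 1/8| = |-8 − y|/(8·|y|) = |y + 8|/(8|y|).
Require δ ≤ 4 so that |y| > 8 − 4 = 4, hence 8|y| > 32.
Then |1/y + 1/8| < |y + 8|/32, which is < ε when |y + 8| < 32ε.
Take δ = min(4, 32ε). Then 0 < |y + 8| < δ gives both |y + 8| < 4 and |y + 8| < 32ε, so |1/y + 1/8| < ε.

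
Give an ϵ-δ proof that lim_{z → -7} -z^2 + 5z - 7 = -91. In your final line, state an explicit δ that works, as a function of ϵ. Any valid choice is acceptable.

δ = min(1, ϵ/20)

Let ϵ > 0. We want δ > 0 such that 0 < |z + 7| < δ implies |(-z^2 + 5z - 7) + 91| < ϵ.
(-z^2 + 5z - 7) + 91 = -z^2 + 5z + 84 = (z + 7)(-z + 12).
So |(-z^2 + 5z - 7) + 91| = |z + 7|·|-z + 12|.
Require δ ≤ 1. Then |z + 7| < 1 gives |z| < 8, and by the triangle inequality |-z + 12| ≤ 8 + 12 = 20.
Hence |(-z^2 + 5z - 7) + 91| ≤ 20|z + 7| < ϵ provided |z + 7| < ϵ/20.
Choosing δ = min(1, ϵ/20) ensures both conditions, hence |(-z^2 + 5z - 7) + 91| < ϵ.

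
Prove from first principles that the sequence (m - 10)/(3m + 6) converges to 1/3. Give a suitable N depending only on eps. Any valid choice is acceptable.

N = 4/eps

Fix eps > 0. For m ≥ 1, |(m - 10)/(3m + 6) − (1/3)| = |-36|/(3(3m + 6)) = 36/(3(3m + 6)).
Since 3m + 6 ≥ 3m for m ≥ 1, this is ≤ 36/(3·3m) = 4/m.
So |(m - 10)/(3m + 6) − (1/3)| < eps whenever m > 4/eps.
Take N = 4/eps. If m > N then |(m - 10)/(3m + 6) − (1/3)| ≤ 4/m < eps.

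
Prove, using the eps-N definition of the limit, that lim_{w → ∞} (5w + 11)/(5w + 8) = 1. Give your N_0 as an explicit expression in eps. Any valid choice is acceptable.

N_0 = (3/5)/eps

Fix eps > 0. We seek N_0 > 0 such that w > N_0 implies |(5w + 11)/(5w + 8) − 1| < eps.
(5w + 11)/(5w + 8) − 1 = (5(5w + 11) − 5(5w + 8)) / (5(5w + 8)) = 15/(5(5w + 8)).
For w > 0 we have 5w + 8 > 5w, so |(5w + 11)/(5w + 8) − 1| = 15/(5(5w + 8)) < 15/(5·5w) = (3/5)/w.
Thus |(5w + 11)/(5w + 8) − 1| < eps whenever w > (3/5)/eps.
Take N_0 = (3/5)/eps. If w > N_0 then |(5w + 11)/(5w + 8) − 1| < (3/5)/w < eps.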